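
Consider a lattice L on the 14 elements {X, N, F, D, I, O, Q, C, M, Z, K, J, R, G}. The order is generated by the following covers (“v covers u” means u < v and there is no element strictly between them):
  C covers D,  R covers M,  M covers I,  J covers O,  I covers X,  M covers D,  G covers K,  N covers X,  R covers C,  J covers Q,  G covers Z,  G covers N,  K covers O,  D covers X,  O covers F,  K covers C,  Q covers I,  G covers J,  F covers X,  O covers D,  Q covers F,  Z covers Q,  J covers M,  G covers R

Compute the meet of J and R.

M

Common lower bounds of {J, R}: D, I, M, X.
The greatest among these is M.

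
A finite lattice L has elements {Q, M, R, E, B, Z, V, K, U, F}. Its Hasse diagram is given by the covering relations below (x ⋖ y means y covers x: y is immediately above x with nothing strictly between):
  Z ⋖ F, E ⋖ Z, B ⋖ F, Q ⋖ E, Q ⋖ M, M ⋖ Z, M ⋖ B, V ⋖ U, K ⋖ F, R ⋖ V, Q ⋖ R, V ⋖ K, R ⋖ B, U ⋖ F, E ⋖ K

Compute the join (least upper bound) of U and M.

F

Common upper bounds of {U, M}: F.
The least among these is F.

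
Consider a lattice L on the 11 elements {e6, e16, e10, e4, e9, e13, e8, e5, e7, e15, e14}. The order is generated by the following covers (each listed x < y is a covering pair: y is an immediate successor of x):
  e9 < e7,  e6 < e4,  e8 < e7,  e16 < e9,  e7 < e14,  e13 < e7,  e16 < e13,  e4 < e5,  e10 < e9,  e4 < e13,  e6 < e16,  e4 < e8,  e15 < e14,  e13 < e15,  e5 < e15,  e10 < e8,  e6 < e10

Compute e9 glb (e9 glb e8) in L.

e9 ∧ e8 = e10
e9 ∧ e10 = e10

e10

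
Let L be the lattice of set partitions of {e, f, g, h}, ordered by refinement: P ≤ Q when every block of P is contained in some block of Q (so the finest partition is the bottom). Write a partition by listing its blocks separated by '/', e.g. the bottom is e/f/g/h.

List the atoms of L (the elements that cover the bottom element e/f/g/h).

e/f/gh, e/fg/h, e/fh/g, ef/g/h, eg/f/h, eh/f/g

The atoms are exactly the elements that cover e/f/g/h: e/f/gh, e/fg/h, e/fh/g, ef/g/h, eg/f/h, eh/f/g.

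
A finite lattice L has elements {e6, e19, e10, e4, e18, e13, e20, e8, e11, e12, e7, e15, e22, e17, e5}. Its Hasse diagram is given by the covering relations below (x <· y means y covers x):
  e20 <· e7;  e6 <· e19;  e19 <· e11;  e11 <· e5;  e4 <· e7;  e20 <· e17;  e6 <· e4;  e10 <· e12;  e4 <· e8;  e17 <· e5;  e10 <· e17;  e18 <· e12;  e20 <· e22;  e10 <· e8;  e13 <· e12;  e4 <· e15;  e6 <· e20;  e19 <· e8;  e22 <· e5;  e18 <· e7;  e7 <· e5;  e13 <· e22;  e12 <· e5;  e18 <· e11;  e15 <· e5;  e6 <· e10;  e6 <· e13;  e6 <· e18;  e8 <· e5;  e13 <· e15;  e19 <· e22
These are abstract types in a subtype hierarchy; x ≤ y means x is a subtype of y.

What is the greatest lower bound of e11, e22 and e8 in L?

e19

Common lower bounds of {e11, e22, e8}: e19, e6.
The greatest among these is e19.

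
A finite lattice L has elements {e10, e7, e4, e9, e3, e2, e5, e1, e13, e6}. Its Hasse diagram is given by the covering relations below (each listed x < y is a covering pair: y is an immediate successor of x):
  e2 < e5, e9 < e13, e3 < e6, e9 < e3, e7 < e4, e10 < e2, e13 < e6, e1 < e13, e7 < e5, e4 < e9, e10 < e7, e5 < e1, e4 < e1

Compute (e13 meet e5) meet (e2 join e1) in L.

e5

e13 ∧ e5 = e5
e2 ∨ e1 = e1
e5 ∧ e1 = e5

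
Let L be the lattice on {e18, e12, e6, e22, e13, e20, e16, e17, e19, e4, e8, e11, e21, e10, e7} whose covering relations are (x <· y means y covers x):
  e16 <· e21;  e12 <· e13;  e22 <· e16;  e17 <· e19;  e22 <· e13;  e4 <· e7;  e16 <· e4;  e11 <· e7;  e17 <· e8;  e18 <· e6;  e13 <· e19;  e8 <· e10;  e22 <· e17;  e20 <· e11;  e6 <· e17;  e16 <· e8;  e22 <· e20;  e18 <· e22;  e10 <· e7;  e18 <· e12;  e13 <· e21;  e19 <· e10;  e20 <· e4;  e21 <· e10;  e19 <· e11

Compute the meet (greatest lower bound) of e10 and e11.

e19

Common lower bounds of {e10, e11}: e12, e13, e17, e18, e19, e22, e6.
The greatest among these is e19.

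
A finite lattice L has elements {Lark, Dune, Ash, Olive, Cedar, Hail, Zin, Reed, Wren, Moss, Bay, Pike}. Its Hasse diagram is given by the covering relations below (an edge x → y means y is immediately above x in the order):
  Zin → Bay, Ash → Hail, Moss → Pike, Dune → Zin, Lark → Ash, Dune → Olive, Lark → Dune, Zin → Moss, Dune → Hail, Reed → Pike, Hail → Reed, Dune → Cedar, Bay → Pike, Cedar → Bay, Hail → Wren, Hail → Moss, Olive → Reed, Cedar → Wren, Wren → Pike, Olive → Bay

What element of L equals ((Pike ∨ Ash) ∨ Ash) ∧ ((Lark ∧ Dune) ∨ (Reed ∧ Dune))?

Dune

Pike ∨ Ash = Pike
Pike ∨ Ash = Pike
Lark ∧ Dune = Lark
Reed ∧ Dune = Dune
Lark ∨ Dune = Dune
Pike ∧ Dune = Dune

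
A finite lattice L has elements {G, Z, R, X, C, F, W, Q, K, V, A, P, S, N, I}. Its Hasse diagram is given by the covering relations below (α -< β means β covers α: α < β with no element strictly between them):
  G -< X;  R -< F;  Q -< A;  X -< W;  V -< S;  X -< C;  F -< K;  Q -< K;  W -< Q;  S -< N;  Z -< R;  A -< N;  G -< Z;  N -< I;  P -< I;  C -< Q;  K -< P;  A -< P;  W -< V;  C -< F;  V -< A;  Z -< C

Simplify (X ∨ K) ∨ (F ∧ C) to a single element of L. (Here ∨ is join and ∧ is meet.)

X ∨ K = K
F ∧ C = C
K ∨ C = K

K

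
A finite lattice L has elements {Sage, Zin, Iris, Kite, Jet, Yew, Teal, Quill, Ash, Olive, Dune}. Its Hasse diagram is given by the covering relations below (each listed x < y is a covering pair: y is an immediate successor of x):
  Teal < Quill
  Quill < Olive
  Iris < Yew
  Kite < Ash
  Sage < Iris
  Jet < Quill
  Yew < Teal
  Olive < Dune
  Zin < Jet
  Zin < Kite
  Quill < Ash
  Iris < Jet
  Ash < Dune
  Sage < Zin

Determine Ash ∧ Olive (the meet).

Common lower bounds of {Ash, Olive}: Iris, Jet, Quill, Sage, Teal, Yew, Zin.
The greatest among these is Quill.

Quill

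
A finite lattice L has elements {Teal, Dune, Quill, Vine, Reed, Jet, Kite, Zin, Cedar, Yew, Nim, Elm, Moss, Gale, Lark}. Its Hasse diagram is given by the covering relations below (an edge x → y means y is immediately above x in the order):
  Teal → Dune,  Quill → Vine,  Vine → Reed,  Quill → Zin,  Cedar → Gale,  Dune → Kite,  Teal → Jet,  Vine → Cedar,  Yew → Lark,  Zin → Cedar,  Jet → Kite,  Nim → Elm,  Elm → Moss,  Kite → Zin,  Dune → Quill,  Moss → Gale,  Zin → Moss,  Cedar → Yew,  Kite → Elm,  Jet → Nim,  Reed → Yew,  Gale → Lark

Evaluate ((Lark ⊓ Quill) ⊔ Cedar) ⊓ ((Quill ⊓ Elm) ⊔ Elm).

Kite

Lark ∧ Quill = Quill
Quill ∨ Cedar = Cedar
Quill ∧ Elm = Dune
Dune ∨ Elm = Elm
Cedar ∧ Elm = Kite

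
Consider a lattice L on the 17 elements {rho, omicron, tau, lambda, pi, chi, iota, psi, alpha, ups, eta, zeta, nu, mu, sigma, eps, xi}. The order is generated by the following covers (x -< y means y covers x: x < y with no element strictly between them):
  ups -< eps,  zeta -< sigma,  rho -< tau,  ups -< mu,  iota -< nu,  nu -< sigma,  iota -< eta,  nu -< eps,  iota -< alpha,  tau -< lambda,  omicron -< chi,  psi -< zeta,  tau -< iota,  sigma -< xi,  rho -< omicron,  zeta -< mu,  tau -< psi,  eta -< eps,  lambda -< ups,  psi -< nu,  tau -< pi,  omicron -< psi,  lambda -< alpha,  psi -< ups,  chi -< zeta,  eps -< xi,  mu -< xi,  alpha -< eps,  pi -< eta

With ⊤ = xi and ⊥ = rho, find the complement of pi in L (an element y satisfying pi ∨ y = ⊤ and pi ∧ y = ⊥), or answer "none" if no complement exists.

Need y with pi ∨ y = xi and pi ∧ y = rho.
Checking each element gives: chi.

chi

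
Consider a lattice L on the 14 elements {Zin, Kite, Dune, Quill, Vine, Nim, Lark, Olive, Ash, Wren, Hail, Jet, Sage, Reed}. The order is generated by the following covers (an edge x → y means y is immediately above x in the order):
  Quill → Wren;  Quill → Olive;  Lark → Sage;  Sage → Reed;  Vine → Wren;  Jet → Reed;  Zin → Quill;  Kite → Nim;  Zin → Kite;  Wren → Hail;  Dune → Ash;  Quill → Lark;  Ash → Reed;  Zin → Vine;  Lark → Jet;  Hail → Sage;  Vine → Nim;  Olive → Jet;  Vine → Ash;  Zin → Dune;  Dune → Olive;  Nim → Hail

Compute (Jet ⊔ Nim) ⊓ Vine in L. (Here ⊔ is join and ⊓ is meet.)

Jet ∨ Nim = Reed
Reed ∧ Vine = Vine

Vine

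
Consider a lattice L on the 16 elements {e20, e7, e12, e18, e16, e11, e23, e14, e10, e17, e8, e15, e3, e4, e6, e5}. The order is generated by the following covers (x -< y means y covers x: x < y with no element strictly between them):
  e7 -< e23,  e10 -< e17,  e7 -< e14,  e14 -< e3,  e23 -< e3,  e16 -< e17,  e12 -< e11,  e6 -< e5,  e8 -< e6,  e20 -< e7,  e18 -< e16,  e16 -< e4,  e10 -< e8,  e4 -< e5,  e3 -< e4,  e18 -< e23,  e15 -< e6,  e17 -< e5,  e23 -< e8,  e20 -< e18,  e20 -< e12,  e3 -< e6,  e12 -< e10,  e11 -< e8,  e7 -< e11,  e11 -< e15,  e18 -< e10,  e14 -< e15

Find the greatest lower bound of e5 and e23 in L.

e23

Common lower bounds of {e5, e23}: e18, e20, e23, e7.
The greatest among these is e23.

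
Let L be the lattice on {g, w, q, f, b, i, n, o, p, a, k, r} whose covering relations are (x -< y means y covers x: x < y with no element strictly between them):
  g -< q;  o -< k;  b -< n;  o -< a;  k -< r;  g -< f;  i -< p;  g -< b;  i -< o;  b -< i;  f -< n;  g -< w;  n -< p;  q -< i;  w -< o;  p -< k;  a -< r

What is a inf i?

Common lower bounds of {a, i}: b, g, i, q.
The greatest among these is i.

i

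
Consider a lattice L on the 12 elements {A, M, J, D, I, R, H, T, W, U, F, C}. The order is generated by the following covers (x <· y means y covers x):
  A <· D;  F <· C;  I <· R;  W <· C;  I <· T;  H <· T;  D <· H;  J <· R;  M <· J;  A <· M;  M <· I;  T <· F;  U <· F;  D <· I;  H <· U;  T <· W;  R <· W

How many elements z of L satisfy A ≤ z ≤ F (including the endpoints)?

8

The interval [A, F] = {A, D, F, H, I, M, T, U}, which has 8 elements.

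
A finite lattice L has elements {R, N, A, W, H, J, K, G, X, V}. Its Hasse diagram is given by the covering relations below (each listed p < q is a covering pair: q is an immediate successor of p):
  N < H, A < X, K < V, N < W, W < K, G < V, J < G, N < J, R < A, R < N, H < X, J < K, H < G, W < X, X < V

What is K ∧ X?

W

Common lower bounds of {K, X}: N, R, W.
The greatest among these is W.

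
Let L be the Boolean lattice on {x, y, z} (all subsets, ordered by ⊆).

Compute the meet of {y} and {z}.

{}

Under ⊆, meet is intersection: {y} ∩ {z} = {}.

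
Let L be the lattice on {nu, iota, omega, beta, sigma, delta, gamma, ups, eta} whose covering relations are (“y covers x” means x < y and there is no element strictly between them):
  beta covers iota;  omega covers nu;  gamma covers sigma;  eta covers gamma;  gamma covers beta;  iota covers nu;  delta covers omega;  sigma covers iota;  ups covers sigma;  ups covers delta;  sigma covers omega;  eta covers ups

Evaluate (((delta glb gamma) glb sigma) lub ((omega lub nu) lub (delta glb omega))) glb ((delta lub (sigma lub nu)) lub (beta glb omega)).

delta ∧ gamma = omega
omega ∧ sigma = omega
omega ∨ nu = omega
delta ∧ omega = omega
omega ∨ omega = omega
omega ∨ omega = omega
sigma ∨ nu = sigma
delta ∨ sigma = ups
beta ∧ omega = nu
ups ∨ nu = ups
omega ∧ ups = omega

omega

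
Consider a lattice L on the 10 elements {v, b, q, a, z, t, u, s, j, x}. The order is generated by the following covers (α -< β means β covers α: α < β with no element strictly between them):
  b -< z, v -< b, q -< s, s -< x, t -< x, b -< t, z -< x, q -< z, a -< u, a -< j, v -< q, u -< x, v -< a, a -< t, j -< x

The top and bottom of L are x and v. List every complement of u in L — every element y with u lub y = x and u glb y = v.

b, q, s, z

Need y with u ∨ y = x and u ∧ y = v.
Checking each element gives: b, q, s, z.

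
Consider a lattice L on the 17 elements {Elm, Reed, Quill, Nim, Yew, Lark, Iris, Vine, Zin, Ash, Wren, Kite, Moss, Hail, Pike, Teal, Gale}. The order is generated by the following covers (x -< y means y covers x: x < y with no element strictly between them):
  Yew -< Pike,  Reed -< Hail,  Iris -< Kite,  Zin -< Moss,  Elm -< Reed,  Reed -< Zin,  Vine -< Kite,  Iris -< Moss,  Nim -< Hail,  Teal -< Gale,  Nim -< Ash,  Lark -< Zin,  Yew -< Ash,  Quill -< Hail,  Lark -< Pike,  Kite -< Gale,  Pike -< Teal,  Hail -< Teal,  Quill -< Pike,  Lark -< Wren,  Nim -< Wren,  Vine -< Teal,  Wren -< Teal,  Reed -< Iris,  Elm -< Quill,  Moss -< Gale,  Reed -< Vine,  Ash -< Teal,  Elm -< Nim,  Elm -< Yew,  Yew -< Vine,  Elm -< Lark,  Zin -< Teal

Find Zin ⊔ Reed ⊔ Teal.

Common upper bounds of {Zin, Reed, Teal}: Gale, Teal.
The least among these is Teal.

Teal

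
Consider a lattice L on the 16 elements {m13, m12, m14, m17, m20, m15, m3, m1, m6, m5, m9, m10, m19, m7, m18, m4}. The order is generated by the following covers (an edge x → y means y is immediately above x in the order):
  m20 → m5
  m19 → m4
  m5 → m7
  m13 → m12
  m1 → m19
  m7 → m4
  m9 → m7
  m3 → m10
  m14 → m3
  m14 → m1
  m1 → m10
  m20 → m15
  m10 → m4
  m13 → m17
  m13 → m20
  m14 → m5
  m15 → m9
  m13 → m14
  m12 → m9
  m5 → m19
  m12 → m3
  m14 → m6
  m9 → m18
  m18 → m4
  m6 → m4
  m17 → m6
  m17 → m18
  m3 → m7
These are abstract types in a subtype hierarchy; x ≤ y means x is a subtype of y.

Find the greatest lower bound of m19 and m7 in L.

m5

Common lower bounds of {m19, m7}: m13, m14, m20, m5.
The greatest among these is m5.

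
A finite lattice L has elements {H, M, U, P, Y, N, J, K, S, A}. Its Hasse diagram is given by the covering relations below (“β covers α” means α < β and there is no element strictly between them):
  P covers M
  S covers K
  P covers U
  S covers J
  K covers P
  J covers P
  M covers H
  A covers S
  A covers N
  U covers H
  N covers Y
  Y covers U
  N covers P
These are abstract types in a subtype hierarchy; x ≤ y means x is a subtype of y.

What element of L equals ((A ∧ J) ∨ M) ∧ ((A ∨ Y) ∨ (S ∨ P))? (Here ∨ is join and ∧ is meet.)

A ∧ J = J
J ∨ M = J
A ∨ Y = A
S ∨ P = S
A ∨ S = A
J ∧ A = J

J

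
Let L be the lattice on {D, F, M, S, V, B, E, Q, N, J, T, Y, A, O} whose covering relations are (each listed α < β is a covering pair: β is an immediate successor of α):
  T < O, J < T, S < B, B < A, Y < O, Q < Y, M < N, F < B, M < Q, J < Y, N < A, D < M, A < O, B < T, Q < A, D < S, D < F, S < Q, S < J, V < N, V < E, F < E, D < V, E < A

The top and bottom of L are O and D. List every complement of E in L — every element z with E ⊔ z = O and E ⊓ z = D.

J, Y

Need z with E ∨ z = O and E ∧ z = D.
Checking each element gives: J, Y.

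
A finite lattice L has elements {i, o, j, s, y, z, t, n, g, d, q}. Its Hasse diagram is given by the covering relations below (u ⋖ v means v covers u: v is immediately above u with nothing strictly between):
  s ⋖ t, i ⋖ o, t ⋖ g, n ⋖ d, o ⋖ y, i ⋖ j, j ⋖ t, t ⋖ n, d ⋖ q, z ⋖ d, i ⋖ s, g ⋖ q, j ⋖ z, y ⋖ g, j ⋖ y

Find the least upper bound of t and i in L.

Common upper bounds of {t, i}: d, g, n, q, t.
The least among these is t.

t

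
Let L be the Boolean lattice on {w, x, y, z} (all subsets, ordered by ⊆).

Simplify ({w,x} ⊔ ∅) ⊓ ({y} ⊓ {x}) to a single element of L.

{w,x} ∨ ∅ = {w,x}
{y} ∧ {x} = ∅
{w,x} ∧ ∅ = ∅

∅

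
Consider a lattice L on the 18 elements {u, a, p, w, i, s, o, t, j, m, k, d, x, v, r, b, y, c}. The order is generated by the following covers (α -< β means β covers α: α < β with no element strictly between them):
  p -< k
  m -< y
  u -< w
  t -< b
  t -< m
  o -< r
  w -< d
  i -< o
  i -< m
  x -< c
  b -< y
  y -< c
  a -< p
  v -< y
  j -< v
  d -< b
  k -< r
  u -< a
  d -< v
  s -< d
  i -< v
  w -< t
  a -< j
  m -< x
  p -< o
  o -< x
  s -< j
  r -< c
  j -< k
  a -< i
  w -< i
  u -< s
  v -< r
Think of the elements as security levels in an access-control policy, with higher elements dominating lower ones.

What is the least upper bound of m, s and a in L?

Common upper bounds of {m, s, a}: c, y.
The least among these is y.

y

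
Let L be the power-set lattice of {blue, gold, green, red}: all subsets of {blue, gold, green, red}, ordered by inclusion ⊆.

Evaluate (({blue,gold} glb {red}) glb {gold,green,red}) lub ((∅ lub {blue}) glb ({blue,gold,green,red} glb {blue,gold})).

{blue}

{blue,gold} ∧ {red} = ∅
∅ ∧ {gold,green,red} = ∅
∅ ∨ {blue} = {blue}
{blue,gold,green,red} ∧ {blue,gold} = {blue,gold}
{blue} ∧ {blue,gold} = {blue}
∅ ∨ {blue} = {blue}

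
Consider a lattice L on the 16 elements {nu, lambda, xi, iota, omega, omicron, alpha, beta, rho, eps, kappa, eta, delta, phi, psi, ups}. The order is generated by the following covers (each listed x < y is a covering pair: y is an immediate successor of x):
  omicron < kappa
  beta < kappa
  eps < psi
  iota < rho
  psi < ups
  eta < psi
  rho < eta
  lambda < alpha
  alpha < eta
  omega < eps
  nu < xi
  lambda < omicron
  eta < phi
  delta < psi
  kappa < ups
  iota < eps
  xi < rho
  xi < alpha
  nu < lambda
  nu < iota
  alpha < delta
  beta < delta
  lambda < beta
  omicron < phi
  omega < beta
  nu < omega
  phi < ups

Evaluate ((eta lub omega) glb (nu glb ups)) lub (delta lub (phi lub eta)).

ups

eta ∨ omega = psi
nu ∧ ups = nu
psi ∧ nu = nu
phi ∨ eta = phi
delta ∨ phi = ups
nu ∨ ups = ups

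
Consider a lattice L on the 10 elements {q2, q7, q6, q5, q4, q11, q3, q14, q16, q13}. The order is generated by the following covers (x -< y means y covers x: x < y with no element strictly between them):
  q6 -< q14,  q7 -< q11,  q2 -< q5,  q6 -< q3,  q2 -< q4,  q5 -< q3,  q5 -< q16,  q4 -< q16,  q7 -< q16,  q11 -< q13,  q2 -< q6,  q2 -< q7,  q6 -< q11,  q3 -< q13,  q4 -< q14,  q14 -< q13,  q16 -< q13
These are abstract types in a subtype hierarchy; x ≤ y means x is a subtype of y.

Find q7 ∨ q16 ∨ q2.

Common upper bounds of {q7, q16, q2}: q13, q16.
The least among these is q16.

q16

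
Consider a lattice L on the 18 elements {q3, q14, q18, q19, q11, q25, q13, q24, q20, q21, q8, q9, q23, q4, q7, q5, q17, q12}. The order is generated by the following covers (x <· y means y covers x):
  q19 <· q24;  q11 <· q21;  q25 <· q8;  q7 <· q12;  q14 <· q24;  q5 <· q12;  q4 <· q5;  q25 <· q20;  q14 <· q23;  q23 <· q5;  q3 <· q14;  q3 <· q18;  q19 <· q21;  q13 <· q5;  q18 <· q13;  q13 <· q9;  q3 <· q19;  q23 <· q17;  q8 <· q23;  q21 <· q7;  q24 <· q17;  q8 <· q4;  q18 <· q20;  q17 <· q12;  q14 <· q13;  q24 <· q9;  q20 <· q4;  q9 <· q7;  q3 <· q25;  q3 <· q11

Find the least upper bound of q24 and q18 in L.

Common upper bounds of {q24, q18}: q12, q7, q9.
The least among these is q9.

q9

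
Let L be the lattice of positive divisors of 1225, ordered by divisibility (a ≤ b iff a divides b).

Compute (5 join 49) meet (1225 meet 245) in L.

245

5 ∨ 49 = 245
1225 ∧ 245 = 245
245 ∧ 245 = 245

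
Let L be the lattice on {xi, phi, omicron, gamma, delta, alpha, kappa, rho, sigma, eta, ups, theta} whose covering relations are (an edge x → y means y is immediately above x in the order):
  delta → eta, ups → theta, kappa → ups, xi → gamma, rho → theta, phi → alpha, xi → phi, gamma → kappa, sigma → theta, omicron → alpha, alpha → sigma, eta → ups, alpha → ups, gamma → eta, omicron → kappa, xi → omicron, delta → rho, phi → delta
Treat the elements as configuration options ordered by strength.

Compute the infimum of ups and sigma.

alpha

Common lower bounds of {ups, sigma}: alpha, omicron, phi, xi.
The greatest among these is alpha.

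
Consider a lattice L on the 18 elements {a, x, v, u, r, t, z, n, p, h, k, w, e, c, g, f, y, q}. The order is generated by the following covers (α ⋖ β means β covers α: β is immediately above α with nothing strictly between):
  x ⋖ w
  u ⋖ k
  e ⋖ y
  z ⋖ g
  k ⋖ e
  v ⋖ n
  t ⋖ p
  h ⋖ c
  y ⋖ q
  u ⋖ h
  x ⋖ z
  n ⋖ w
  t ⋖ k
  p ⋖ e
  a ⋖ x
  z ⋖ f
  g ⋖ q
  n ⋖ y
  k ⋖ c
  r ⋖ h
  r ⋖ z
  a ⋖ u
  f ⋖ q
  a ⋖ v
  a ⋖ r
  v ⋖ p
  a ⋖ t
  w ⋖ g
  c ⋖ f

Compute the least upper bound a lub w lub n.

Common upper bounds of {a, w, n}: g, q, w.
The least among these is w.

w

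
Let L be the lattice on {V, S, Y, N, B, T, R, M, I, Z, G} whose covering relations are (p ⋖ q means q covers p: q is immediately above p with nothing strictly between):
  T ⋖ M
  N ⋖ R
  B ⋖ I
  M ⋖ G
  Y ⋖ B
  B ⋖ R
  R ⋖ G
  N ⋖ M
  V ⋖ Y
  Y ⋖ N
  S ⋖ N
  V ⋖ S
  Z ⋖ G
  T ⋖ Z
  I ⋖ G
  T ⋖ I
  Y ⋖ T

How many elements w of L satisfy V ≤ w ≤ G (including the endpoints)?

11

The interval [V, G] = {B, G, I, M, N, R, S, T, V, Y, Z}, which has 11 elements.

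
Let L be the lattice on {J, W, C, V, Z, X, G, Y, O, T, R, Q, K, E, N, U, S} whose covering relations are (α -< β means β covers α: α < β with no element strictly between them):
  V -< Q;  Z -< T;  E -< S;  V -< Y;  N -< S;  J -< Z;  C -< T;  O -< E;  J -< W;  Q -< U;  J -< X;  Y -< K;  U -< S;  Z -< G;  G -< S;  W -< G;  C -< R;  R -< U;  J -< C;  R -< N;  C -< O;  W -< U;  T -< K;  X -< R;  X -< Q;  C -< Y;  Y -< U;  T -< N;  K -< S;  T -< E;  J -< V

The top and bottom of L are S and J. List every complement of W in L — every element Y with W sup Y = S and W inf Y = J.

Need Y with W ∨ Y = S and W ∧ Y = J.
Checking each element gives: E, K, N, O, T.

E, K, N, O, T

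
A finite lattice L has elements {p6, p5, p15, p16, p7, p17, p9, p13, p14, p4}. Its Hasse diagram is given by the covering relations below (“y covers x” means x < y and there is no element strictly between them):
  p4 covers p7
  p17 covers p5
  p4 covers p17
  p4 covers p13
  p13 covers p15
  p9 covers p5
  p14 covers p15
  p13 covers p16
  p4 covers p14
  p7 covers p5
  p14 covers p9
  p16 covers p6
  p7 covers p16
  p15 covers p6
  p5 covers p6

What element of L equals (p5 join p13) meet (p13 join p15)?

p5 ∨ p13 = p4
p13 ∨ p15 = p13
p4 ∧ p13 = p13

p13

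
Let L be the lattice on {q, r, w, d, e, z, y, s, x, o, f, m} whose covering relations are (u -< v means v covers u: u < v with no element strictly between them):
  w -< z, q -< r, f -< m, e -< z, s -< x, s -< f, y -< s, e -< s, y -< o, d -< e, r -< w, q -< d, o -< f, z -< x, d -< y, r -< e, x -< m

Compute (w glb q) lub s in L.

s

w ∧ q = q
q ∨ s = s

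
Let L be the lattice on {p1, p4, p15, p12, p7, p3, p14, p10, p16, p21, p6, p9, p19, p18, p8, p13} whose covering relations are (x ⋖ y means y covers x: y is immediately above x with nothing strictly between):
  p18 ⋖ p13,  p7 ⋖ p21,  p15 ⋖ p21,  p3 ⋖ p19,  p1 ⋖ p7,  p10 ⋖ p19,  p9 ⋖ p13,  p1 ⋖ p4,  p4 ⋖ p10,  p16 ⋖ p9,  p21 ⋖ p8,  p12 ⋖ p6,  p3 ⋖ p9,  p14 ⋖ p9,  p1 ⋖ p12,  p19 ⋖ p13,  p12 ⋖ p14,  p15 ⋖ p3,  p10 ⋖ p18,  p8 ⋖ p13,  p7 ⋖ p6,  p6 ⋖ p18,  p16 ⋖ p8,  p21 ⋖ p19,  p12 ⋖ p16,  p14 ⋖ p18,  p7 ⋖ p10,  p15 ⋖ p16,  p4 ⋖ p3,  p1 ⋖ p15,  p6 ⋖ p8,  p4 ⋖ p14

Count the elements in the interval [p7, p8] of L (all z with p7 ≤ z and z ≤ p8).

4

The interval [p7, p8] = {p21, p6, p7, p8}, which has 4 elements.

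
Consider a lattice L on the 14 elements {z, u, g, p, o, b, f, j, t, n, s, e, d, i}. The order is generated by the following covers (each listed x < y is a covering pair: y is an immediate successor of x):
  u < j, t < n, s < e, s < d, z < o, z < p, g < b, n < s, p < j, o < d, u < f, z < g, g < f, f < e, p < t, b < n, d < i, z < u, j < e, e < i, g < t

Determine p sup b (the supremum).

n

Common upper bounds of {p, b}: d, e, i, n, s.
The least among these is n.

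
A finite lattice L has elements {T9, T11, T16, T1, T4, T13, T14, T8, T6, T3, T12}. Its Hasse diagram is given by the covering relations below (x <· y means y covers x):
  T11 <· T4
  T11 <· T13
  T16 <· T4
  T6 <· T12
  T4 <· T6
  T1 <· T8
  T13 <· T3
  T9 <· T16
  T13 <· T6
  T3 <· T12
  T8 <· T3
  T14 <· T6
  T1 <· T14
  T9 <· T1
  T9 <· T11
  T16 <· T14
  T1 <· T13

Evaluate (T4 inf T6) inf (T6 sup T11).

T4

T4 ∧ T6 = T4
T6 ∨ T11 = T6
T4 ∧ T6 = T4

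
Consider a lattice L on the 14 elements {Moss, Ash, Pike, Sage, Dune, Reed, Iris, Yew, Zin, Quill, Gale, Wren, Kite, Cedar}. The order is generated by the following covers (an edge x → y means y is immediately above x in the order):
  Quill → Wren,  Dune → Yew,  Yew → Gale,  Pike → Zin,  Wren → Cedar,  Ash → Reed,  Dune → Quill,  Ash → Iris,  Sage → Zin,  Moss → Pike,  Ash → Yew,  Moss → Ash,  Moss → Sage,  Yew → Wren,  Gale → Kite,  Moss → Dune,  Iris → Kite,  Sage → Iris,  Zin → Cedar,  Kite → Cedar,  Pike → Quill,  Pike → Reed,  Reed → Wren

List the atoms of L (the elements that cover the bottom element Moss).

Ash, Dune, Pike, Sage

The atoms are exactly the elements that cover Moss: Ash, Dune, Pike, Sage.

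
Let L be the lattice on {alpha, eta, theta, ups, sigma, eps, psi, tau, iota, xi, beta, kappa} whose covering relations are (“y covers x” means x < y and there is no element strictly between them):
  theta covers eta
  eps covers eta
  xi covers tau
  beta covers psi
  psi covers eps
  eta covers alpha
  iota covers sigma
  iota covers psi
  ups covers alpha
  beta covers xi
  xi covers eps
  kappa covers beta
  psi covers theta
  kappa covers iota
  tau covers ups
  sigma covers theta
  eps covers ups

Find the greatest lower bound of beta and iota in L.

psi

Common lower bounds of {beta, iota}: alpha, eps, eta, psi, theta, ups.
The greatest among these is psi.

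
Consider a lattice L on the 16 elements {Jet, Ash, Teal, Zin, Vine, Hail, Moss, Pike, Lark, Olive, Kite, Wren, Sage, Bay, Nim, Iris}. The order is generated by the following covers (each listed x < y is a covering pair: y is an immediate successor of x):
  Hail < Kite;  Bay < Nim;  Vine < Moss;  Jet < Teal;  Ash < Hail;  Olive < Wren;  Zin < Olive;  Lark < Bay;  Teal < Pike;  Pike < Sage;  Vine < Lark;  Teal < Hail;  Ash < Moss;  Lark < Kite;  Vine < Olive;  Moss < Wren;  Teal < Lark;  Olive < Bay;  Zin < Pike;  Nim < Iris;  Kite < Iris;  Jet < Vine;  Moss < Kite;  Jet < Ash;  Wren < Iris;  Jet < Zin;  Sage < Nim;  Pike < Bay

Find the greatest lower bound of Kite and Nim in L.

Lark

Common lower bounds of {Kite, Nim}: Jet, Lark, Teal, Vine.
The greatest among these is Lark.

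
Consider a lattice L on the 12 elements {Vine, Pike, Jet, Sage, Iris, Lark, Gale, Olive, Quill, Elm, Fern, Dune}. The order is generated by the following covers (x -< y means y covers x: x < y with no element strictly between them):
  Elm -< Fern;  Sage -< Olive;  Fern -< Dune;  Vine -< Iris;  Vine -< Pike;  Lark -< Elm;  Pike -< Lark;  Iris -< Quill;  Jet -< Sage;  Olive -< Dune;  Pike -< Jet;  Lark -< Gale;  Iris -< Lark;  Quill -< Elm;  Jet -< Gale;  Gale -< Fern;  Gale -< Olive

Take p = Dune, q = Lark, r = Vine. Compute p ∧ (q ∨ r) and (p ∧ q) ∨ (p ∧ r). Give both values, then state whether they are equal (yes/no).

q ∨ r = Lark, so p ∧ (q ∨ r) = Dune ∧ Lark = Lark.
p ∧ q = Lark and p ∧ r = Vine, so (p ∧ q) ∨ (p ∧ r) = Lark ∨ Vine = Lark.
Equal: yes.

Lark; Lark; yes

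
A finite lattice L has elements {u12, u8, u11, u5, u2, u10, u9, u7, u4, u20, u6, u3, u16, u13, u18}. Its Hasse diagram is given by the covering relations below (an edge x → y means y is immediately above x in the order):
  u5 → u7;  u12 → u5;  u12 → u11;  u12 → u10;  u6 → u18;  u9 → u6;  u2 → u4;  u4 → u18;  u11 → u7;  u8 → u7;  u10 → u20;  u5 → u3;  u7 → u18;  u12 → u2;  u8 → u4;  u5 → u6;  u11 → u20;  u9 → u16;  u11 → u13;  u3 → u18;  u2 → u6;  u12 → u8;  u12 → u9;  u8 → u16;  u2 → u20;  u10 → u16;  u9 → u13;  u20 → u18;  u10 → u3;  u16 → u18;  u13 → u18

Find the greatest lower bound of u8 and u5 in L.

u12

Common lower bounds of {u8, u5}: u12.
The greatest among these is u12.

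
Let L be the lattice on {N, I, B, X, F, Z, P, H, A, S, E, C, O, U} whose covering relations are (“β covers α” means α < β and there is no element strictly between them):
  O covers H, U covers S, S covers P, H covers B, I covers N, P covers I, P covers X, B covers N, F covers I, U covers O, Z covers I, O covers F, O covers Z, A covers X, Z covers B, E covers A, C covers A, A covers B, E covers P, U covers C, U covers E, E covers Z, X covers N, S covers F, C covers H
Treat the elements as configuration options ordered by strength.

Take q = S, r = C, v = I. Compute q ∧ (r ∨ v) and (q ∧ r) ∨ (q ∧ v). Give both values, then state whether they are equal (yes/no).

S; P; no

r ∨ v = U, so q ∧ (r ∨ v) = S ∧ U = S.
q ∧ r = X and q ∧ v = I, so (q ∧ r) ∨ (q ∧ v) = X ∨ I = P.
Equal: no.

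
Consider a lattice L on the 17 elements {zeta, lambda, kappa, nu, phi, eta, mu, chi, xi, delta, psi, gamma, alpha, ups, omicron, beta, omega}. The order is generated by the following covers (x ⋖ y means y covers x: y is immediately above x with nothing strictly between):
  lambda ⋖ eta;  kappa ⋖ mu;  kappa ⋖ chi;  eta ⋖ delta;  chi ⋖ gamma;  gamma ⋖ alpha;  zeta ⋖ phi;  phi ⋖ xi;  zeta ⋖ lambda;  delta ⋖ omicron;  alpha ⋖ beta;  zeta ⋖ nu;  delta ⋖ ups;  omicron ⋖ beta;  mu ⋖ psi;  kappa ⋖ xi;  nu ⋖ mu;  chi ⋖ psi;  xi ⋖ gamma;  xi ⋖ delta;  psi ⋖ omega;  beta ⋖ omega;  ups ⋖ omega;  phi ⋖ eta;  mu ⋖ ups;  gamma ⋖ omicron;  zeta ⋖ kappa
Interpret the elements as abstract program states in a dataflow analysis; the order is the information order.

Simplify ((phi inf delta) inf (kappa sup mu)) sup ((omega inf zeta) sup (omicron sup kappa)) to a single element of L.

omicron

phi ∧ delta = phi
kappa ∨ mu = mu
phi ∧ mu = zeta
omega ∧ zeta = zeta
omicron ∨ kappa = omicron
zeta ∨ omicron = omicron
zeta ∨ omicron = omicron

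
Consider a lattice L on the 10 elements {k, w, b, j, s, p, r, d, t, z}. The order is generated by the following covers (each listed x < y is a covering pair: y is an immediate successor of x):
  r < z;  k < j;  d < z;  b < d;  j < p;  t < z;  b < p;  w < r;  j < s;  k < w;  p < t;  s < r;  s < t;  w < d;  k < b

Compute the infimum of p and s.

j

Common lower bounds of {p, s}: j, k.
The greatest among these is j.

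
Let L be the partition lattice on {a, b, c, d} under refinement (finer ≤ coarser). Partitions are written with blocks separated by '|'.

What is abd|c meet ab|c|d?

ab|c|d

The meet (common refinement) of abd|c and ab|c|d intersects blocks pairwise, giving ab|c|d.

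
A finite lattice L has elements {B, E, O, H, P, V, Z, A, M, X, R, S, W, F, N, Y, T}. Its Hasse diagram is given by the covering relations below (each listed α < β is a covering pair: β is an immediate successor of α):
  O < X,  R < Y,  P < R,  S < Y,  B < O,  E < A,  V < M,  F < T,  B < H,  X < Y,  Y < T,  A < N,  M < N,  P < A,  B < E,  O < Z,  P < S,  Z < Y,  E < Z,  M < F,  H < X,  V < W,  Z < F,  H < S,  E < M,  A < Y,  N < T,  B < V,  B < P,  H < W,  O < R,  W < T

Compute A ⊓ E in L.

E

A ∧ E = E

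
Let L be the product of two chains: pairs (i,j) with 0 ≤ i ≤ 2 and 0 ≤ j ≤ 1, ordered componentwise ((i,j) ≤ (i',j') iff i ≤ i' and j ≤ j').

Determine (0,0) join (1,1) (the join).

(1,1)

In a product of chains, the join is componentwise max, giving (1,1).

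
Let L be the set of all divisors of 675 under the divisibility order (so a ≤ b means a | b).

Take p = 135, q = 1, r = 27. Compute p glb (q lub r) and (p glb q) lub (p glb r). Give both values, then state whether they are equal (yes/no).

27; 27; yes

q lub r = 27, so p glb (q lub r) = 135 glb 27 = 27.
p glb q = 1 and p glb r = 27, so (p glb q) lub (p glb r) = 1 lub 27 = 27.
Equal: yes.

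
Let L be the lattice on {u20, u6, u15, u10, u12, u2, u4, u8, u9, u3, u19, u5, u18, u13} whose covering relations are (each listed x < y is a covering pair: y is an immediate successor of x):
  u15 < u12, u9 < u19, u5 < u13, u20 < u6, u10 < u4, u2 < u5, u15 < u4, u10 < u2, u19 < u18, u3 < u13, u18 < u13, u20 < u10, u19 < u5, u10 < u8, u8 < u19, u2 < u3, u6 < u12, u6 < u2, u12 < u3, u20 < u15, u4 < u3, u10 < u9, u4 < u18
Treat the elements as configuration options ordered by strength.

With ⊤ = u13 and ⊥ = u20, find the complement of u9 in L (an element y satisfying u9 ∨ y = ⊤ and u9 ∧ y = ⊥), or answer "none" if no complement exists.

u12

Need y with u9 ∨ y = u13 and u9 ∧ y = u20.
Checking each element gives: u12.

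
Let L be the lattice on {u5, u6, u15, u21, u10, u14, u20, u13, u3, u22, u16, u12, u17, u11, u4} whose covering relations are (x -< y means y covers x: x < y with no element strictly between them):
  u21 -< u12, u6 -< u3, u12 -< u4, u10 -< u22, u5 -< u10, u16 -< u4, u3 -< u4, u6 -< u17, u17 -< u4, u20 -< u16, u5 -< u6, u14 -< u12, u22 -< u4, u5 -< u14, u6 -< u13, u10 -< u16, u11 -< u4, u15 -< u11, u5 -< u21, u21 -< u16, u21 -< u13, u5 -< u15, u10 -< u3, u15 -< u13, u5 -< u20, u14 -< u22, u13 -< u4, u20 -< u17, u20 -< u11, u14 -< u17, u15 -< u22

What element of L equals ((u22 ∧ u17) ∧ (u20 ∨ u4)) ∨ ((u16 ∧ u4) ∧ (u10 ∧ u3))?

u22

u22 ∧ u17 = u14
u20 ∨ u4 = u4
u14 ∧ u4 = u14
u16 ∧ u4 = u16
u10 ∧ u3 = u10
u16 ∧ u10 = u10
u14 ∨ u10 = u22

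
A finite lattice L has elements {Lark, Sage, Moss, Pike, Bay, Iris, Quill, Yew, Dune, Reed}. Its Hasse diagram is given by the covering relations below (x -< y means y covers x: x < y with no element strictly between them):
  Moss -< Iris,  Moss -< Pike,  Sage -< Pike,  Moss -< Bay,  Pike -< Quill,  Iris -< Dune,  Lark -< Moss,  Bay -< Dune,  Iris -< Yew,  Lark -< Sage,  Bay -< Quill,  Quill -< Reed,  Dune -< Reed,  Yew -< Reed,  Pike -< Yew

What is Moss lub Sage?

Pike

Common upper bounds of {Moss, Sage}: Pike, Quill, Reed, Yew.
The least among these is Pike.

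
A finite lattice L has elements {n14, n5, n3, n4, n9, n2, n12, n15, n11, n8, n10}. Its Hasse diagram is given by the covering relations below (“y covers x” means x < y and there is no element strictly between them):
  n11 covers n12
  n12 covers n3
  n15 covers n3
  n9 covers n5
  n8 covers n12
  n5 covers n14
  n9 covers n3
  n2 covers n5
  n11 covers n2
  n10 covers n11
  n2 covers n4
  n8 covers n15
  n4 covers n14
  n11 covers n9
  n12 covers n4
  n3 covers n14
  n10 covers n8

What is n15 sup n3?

n15

Common upper bounds of {n15, n3}: n10, n15, n8.
The least among these is n15.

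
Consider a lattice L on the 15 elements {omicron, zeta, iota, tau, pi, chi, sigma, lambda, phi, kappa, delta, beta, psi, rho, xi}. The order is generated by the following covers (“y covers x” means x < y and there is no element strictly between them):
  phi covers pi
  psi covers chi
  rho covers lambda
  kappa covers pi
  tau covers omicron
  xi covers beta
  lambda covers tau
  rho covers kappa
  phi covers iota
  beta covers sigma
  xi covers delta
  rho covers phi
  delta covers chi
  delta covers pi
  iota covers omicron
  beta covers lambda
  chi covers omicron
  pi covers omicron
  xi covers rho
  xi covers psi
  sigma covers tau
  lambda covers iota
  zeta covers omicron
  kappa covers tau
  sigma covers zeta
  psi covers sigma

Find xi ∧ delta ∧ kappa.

pi

Common lower bounds of {xi, delta, kappa}: omicron, pi.
The greatest among these is pi.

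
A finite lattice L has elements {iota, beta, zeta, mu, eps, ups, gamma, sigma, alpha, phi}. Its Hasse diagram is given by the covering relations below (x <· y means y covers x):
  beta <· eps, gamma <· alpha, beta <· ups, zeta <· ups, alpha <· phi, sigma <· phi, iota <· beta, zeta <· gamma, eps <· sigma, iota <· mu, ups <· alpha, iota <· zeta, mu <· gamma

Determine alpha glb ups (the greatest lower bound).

Common lower bounds of {alpha, ups}: beta, iota, ups, zeta.
The greatest among these is ups.

ups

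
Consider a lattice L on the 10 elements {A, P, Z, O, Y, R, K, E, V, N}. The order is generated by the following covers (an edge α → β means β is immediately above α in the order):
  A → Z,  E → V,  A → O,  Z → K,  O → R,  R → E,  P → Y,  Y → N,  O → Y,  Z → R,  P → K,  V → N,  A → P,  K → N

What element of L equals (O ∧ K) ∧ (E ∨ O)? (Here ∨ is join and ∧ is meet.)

A

O ∧ K = A
E ∨ O = E
A ∧ E = A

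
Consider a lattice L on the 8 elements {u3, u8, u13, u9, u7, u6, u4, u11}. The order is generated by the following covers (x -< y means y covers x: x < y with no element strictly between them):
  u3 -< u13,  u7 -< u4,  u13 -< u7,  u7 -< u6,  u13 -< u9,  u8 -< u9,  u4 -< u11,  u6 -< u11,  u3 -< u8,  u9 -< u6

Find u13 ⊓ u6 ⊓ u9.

u13

Common lower bounds of {u13, u6, u9}: u13, u3.
The greatest among these is u13.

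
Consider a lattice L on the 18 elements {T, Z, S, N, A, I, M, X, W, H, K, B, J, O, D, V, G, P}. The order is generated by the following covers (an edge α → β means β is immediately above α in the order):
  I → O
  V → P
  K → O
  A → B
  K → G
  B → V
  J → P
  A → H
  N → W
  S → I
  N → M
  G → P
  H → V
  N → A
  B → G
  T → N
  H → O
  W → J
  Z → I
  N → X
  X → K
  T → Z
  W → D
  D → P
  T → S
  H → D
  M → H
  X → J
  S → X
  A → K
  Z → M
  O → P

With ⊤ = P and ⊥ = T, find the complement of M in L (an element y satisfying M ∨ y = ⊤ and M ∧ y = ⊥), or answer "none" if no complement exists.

For every candidate y, either M ∨ y ≠ P or M ∧ y ≠ T; no complement exists.

none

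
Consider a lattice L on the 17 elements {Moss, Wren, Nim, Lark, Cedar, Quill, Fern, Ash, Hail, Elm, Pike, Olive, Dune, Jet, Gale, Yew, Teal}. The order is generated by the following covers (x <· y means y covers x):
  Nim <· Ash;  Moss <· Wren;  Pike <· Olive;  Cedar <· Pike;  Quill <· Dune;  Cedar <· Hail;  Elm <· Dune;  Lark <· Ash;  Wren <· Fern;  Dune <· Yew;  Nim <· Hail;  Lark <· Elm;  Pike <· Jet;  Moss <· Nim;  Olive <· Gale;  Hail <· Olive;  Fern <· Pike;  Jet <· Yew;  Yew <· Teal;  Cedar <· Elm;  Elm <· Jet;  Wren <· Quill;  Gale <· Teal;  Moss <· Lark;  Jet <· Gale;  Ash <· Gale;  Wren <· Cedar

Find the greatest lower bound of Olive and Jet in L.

Pike

Common lower bounds of {Olive, Jet}: Cedar, Fern, Moss, Pike, Wren.
The greatest among these is Pike.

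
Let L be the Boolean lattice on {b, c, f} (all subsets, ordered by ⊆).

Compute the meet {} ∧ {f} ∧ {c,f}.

Common lower bounds of {{}, {f}, {c,f}}: {}.
The greatest among these is {}.

{}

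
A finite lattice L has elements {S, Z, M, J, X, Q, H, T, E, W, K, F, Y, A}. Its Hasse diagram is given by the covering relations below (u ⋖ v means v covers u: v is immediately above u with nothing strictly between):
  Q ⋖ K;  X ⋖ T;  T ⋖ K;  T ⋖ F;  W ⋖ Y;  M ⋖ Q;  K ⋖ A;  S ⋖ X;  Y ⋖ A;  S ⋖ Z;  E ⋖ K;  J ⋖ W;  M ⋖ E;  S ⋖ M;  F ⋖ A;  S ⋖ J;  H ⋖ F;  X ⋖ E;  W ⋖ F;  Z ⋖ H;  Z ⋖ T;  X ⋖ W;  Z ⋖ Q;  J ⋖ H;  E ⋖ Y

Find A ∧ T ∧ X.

X

Common lower bounds of {A, T, X}: S, X.
The greatest among these is X.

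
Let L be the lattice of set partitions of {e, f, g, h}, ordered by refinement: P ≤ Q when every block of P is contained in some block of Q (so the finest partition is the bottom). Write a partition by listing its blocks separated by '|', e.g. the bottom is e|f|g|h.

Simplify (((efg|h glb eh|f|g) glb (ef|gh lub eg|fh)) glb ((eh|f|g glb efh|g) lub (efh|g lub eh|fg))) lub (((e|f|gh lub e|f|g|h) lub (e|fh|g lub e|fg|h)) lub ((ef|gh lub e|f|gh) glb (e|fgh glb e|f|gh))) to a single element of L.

e|fgh

efg|h ∧ eh|f|g = e|f|g|h
ef|gh ∨ eg|fh = efgh
e|f|g|h ∧ efgh = e|f|g|h
eh|f|g ∧ efh|g = eh|f|g
efh|g ∨ eh|fg = efgh
eh|f|g ∨ efgh = efgh
e|f|g|h ∧ efgh = e|f|g|h
e|f|gh ∨ e|f|g|h = e|f|gh
e|fh|g ∨ e|fg|h = e|fgh
e|f|gh ∨ e|fgh = e|fgh
ef|gh ∨ e|f|gh = ef|gh
e|fgh ∧ e|f|gh = e|f|gh
ef|gh ∧ e|f|gh = e|f|gh
e|fgh ∨ e|f|gh = e|fgh
e|f|g|h ∨ e|fgh = e|fgh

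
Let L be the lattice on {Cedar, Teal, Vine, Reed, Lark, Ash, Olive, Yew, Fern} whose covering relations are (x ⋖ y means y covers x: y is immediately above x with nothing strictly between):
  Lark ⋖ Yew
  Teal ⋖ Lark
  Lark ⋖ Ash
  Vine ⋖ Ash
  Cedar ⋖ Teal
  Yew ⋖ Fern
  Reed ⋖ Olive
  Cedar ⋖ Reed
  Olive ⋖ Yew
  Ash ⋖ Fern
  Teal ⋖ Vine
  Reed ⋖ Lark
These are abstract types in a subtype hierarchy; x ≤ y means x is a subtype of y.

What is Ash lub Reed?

Ash

Common upper bounds of {Ash, Reed}: Ash, Fern.
The least among these is Ash.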